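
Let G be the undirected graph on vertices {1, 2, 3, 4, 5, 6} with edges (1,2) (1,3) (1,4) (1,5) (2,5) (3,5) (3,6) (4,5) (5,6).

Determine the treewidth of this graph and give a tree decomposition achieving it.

Treewidth 2.
One optimal decomposition is:
Bags: B1 = {1, 2, 5}  B2 = {1, 3, 5}  B3 = {3, 5, 6}  B4 = {1, 4, 5}
Tree: B1–B2, B2–B3, B2–B4

The largest bag has 3 vertices, giving width 2; this decomposition certifies tw(G) ≤ 2. For the lower bound, the 3 vertices {1, 2, 5} are pairwise adjacent, and any tree decomposition puts a clique entirely inside one bag — forcing width ≥ 2. Hence tw(G) = 2 exactly.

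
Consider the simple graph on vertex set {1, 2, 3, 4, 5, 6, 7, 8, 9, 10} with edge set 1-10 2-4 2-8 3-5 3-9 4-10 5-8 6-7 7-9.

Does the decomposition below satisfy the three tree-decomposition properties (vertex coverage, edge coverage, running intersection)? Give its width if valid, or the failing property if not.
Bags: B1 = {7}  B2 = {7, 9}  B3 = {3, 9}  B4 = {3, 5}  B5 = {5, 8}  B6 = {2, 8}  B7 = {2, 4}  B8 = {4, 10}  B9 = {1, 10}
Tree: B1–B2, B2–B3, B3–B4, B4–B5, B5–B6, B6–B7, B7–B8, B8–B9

No — vertex 6 appears in no bag.

A tree decomposition must satisfy three properties: every vertex lies in some bag; for every edge, both endpoints lie together in some bag; and for every vertex, the bags containing it form a connected subtree. Here vertex 6 appears in no bag, so the decomposition is invalid.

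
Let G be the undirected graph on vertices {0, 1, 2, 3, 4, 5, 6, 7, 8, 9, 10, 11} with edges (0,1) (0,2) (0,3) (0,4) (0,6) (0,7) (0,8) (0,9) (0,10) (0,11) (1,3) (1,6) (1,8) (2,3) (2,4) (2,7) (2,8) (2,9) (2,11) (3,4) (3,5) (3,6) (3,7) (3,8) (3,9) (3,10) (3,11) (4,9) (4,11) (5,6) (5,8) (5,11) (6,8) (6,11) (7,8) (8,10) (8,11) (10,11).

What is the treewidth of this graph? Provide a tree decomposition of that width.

Treewidth 4.
One such decomposition:
Bags: B1 = {0, 2, 3, 8, 11}  B2 = {0, 3, 6, 8, 11}  B3 = {0, 2, 3, 4, 11}  B4 = {0, 3, 8, 10, 11}  B5 = {0, 2, 3, 7, 8}  B6 = {3, 5, 6, 8, 11}  B7 = {0, 1, 3, 6, 8}  B8 = {0, 2, 3, 4, 9}
Tree: B1–B2, B1–B3, B2–B4, B1–B5, B2–B6, B2–B7, B3–B8

The largest bag has 5 vertices, giving width 4; this decomposition certifies tw(G) ≤ 4. Conversely, {0, 1, 3, 6, 8} is a clique of size 5, and the vertices of any clique must share a bag in every tree decomposition; so some bag has ≥ 5 vertices and tw(G) ≥ 4. Therefore the treewidth is 4.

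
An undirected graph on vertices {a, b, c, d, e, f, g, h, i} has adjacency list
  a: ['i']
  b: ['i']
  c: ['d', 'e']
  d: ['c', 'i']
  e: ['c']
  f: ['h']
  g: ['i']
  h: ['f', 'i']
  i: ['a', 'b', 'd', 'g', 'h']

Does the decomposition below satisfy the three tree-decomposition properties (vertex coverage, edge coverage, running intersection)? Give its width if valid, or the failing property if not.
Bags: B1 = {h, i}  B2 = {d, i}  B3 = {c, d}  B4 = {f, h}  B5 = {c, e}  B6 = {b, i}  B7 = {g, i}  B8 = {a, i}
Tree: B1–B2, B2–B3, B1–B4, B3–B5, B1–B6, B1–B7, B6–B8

Every vertex of G appears in some bag (union = {a, b, c, d, e, f, g, h, i}); every edge is covered by a bag; and for each vertex v the set of bags containing v is connected in the bag tree. The decomposition is therefore valid. The largest bag has 2 vertices, so the width is 1.

Yes; width 1.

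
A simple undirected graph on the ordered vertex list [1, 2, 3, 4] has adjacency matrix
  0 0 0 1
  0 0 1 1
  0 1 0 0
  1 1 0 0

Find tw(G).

A width-1 tree decomposition is:
Bags: B1 = {1, 4}  B2 = {2, 4}  B3 = {2, 3}
Tree: B1–B2, B2–B3
The largest bag has 2 vertices, giving width 1; this decomposition certifies tw(G) ≤ 1. Any graph with an edge has treewidth ≥ 1, and G has the edge 1–4. Combining the bounds, tw(G) = 1.

1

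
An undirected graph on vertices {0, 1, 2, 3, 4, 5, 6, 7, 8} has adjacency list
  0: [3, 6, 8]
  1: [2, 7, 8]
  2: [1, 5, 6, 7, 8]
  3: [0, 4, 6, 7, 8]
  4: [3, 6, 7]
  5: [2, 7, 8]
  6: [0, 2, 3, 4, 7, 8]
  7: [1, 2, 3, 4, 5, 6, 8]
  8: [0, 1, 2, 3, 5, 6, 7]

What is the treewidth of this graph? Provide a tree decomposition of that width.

The largest bag has 4 vertices, giving width 3; this decomposition certifies tw(G) ≤ 3. On the other hand G contains the 4-clique {0, 3, 6, 8}. A clique must lie in a single bag of any decomposition, so no decomposition can have width below 3. Combining the bounds, tw(G) = 3.

Treewidth 3.
One optimal decomposition is:
Bags: B1 = {2, 6, 7, 8}  B2 = {3, 6, 7, 8}  B3 = {2, 5, 7, 8}  B4 = {3, 4, 6, 7}  B5 = {0, 3, 6, 8}  B6 = {1, 2, 7, 8}
Tree: B1–B2, B1–B3, B2–B4, B2–B5, B1–B6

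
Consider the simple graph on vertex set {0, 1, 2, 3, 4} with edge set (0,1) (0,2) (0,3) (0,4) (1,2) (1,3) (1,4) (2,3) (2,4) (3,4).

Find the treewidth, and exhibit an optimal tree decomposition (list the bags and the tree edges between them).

With just one bag of size 5, the width is 5 − 1 = 4, so tw(G) ≤ 4. On the other hand G contains the 5-clique {0, 1, 2, 3, 4}. A clique must lie in a single bag of any decomposition, so no decomposition can have width below 4. Hence tw(G) = 4 exactly.

Treewidth 4.
Bags: B1 = {0, 1, 2, 3, 4}
Tree: (single bag)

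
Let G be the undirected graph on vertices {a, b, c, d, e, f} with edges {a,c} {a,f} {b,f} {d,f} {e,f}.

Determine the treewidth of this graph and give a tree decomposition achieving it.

Treewidth 1.
Bags: B1 = {e, f}  B2 = {a, f}  B3 = {d, f}  B4 = {b, f}  B5 = {a, c}
Tree: B1–B2, B1–B3, B3–B4, B2–B5

Each bag holds 2 vertices, so the decomposition has width 1, which upper-bounds the treewidth. Since G has at least one edge (e.g. f–e), it is not an edgeless graph, so tw(G) ≥ 1. Therefore the treewidth is 1.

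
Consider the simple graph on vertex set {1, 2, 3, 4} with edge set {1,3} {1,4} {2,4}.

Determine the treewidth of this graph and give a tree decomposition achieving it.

Treewidth 1.
One such decomposition:
Bags: B1 = {1, 3}  B2 = {1, 4}  B3 = {2, 4}
Tree: B1–B2, B2–B3

Every bag has size at most 2, so the width is 2 − 1 = 1 and tw(G) ≤ 1. G has an edge, so its treewidth is at least 1. The upper and lower bounds meet at 1, so that is the treewidth.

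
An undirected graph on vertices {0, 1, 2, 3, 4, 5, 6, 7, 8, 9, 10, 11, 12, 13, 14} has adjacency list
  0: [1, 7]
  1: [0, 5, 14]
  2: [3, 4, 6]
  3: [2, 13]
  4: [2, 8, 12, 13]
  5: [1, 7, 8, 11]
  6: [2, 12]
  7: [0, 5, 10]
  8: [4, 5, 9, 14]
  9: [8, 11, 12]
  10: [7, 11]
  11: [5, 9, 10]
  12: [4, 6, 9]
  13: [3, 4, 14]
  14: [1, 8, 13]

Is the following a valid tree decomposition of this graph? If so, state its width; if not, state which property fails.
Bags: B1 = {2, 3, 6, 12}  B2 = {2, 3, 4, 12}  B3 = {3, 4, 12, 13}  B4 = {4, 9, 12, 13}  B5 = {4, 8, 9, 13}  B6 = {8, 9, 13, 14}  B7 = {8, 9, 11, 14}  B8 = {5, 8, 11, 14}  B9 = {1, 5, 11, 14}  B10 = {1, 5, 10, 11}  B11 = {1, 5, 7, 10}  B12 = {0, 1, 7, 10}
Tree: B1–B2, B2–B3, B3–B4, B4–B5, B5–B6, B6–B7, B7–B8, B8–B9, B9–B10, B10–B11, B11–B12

Yes; width 3.

Checking the three conditions: (i) the bags cover all of {0, 1, 2, 3, 4, 5, 6, 7, 8, 9, 10, 11, 12, 13, 14}; (ii) for each edge, some bag contains both endpoints; (iii) the bags containing any fixed vertex form a subtree. All hold, so the decomposition is valid with width 4 − 1 = 3.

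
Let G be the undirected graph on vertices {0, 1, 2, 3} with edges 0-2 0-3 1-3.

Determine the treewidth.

A width-1 tree decomposition is:
Bags: B1 = {0, 2}  B2 = {0, 3}  B3 = {1, 3}
Tree: B1–B2, B2–B3
Every bag has size at most 2, so the width is 2 − 1 = 1 and tw(G) ≤ 1. G has an edge, so its treewidth is at least 1. The upper and lower bounds meet at 1, so that is the treewidth.

1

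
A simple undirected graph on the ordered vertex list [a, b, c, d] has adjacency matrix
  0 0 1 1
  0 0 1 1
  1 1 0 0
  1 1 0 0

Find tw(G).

A width-2 tree decomposition is:
Bags: B1 = {a, c, d}  B2 = {b, c, d}
Tree: B1–B2
The largest bag has 3 vertices, giving width 2; this decomposition certifies tw(G) ≤ 2. For the lower bound, G contains the cycle d–a–c–b–d, so G is not a forest; only forests have treewidth ≤ 1, hence tw(G) ≥ 2. Hence tw(G) = 2 exactly.

2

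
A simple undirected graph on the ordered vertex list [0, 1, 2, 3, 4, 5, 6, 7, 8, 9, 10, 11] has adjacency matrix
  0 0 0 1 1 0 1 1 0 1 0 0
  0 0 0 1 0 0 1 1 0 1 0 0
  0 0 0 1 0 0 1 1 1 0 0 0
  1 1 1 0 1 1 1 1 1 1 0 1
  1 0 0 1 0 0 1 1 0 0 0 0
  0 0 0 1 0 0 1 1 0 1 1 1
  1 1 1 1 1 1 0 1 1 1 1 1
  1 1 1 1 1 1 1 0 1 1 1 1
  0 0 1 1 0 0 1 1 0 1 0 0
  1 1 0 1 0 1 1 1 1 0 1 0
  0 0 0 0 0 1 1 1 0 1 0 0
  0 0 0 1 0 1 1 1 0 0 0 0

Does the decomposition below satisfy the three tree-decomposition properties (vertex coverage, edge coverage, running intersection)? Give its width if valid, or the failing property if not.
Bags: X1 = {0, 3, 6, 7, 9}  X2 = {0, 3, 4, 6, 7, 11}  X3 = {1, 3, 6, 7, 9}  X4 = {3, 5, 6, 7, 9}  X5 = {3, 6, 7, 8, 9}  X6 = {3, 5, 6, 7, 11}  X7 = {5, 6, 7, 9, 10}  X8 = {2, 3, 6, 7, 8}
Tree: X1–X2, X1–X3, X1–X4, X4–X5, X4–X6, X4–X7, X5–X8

A tree decomposition must satisfy three properties: every vertex lies in some bag; for every edge, both endpoints lie together in some bag; and for every vertex, the bags containing it form a connected subtree. Here bags containing vertex 11 are not connected in the tree, so the decomposition is invalid.

No — bags containing vertex 11 are not connected in the tree.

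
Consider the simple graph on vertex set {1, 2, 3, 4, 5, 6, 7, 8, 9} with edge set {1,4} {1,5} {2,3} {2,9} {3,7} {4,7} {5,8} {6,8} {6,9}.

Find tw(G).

2

A width-2 tree decomposition is:
Bags: B1 = {2, 3, 9}  B2 = {3, 7, 9}  B3 = {4, 7, 9}  B4 = {1, 4, 9}  B5 = {1, 5, 9}  B6 = {5, 8, 9}  B7 = {6, 8, 9}
Tree: B1–B2, B2–B3, B3–B4, B4–B5, B5–B6, B6–B7
Every bag has size at most 3, so the width is 3 − 1 = 2 and tw(G) ≤ 2. Since 9–2–3–7–4–1–5–8–6–9 is a cycle in G, G is not acyclic. Forests are exactly the graphs of treewidth ≤ 1, so tw(G) ≥ 2. Hence tw(G) = 2 exactly.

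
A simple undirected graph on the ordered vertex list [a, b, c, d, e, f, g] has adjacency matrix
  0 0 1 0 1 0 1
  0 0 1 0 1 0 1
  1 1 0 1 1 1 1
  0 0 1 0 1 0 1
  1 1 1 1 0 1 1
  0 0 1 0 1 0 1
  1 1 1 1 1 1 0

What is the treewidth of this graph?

A width-3 tree decomposition is:
Bags: B1 = {b, c, e, g}  B2 = {c, e, f, g}  B3 = {a, c, e, g}  B4 = {c, d, e, g}
Tree: B1–B2, B2–B3, B2–B4
Each bag holds 4 vertices, so the decomposition has width 3, which upper-bounds the treewidth. On the other hand G contains the 4-clique {c, d, e, g}. A clique must lie in a single bag of any decomposition, so no decomposition can have width below 3. Therefore the treewidth is 3.

3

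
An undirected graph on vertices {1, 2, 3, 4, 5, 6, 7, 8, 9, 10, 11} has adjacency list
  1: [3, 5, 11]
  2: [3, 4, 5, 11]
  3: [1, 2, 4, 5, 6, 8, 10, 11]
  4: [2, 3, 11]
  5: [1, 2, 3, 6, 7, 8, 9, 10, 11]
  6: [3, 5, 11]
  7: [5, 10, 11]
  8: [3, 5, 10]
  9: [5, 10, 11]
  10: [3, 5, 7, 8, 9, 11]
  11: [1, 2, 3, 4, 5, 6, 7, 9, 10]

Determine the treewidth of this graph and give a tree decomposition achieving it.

Treewidth 3.
One optimal decomposition is:
Bags: B1 = {5, 9, 10, 11}  B2 = {5, 7, 10, 11}  B3 = {3, 5, 10, 11}  B4 = {2, 3, 5, 11}  B5 = {3, 5, 6, 11}  B6 = {2, 3, 4, 11}  B7 = {1, 3, 5, 11}  B8 = {3, 5, 8, 10}
Tree: B1–B2, B1–B3, B3–B4, B4–B5, B4–B6, B3–B7, B3–B8

Every bag has size at most 4, so the width is 4 − 1 = 3 and tw(G) ≤ 3. Conversely, {2, 3, 4, 11} is a clique of size 4, and the vertices of any clique must share a bag in every tree decomposition; so some bag has ≥ 4 vertices and tw(G) ≥ 3. Hence tw(G) = 3 exactly.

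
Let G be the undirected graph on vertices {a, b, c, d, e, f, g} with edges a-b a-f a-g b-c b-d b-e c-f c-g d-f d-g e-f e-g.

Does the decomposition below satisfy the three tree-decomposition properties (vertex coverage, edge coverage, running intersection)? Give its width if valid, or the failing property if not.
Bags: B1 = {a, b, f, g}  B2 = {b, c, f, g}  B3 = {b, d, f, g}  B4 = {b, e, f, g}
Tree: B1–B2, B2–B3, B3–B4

Vertex coverage: the bags together contain {a, b, c, d, e, f, g}, the full vertex set. Edge coverage: each edge of G has both endpoints in at least one bag. Running intersection: for every vertex, the bags containing it form a connected subtree. All three properties hold, so this is a valid tree decomposition of width max|bag| − 1 = 3, and hence tw(G) ≤ 3.

Yes; width 3.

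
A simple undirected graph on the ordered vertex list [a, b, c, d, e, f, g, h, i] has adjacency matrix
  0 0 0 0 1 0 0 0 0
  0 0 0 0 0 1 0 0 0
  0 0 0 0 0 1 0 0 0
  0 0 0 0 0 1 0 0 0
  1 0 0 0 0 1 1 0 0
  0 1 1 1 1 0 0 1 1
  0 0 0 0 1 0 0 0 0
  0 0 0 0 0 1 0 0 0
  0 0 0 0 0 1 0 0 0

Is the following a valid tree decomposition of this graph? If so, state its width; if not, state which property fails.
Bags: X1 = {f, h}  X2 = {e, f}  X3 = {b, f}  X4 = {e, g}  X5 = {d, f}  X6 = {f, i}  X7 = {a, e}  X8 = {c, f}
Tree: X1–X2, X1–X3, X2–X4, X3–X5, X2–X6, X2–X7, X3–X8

Yes; width 1.

Vertex coverage: the bags together contain {a, b, c, d, e, f, g, h, i}, the full vertex set. Edge coverage: each edge of G has both endpoints in at least one bag. Running intersection: for every vertex, the bags containing it form a connected subtree. All three properties hold, so this is a valid tree decomposition of width max|bag| − 1 = 1, and hence tw(G) ≤ 1.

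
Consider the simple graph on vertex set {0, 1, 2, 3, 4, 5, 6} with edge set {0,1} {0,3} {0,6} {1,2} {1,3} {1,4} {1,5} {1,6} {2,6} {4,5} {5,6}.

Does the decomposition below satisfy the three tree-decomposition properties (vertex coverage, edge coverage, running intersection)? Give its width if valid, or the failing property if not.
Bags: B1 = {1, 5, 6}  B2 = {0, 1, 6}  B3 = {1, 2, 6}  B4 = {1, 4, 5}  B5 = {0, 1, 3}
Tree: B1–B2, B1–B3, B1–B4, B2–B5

Checking the three conditions: (i) the bags cover all of {0, 1, 2, 3, 4, 5, 6}; (ii) for each edge, some bag contains both endpoints; (iii) the bags containing any fixed vertex form a subtree. All hold, so the decomposition is valid with width 3 − 1 = 2.

Yes; width 2.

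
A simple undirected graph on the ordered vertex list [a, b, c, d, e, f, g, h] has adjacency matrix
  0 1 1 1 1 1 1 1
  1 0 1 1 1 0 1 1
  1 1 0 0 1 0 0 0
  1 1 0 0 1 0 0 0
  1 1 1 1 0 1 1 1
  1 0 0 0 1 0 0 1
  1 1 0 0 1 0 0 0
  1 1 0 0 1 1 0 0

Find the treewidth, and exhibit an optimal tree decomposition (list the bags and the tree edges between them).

Each bag holds 4 vertices, so the decomposition has width 3, which upper-bounds the treewidth. Conversely, {a, e, f, h} is a clique of size 4, and the vertices of any clique must share a bag in every tree decomposition; so some bag has ≥ 4 vertices and tw(G) ≥ 3. Hence tw(G) = 3 exactly.

Treewidth 3.
One optimal decomposition is:
Bags: B1 = {a, b, e, h}  B2 = {a, b, e, g}  B3 = {a, e, f, h}  B4 = {a, b, c, e}  B5 = {a, b, d, e}
Tree: B1–B2, B1–B3, B1–B4, B4–B5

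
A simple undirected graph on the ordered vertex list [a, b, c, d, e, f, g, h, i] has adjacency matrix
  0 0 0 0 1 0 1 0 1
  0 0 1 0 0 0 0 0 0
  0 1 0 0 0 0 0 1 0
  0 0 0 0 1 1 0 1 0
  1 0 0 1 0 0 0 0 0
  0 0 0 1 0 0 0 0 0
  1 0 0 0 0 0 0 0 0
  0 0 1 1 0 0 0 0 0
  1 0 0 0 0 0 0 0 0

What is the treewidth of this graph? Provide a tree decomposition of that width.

Every bag has size at most 2, so the width is 2 − 1 = 1 and tw(G) ≤ 1. G has an edge, so its treewidth is at least 1. Therefore the treewidth is 1.

Treewidth 1.
One optimal decomposition is:
Bags: B1 = {d, e}  B2 = {d, h}  B3 = {c, h}  B4 = {b, c}  B5 = {a, e}  B6 = {a, g}  B7 = {a, i}  B8 = {d, f}
Tree: B1–B2, B2–B3, B3–B4, B1–B5, B5–B6, B5–B7, B1–B8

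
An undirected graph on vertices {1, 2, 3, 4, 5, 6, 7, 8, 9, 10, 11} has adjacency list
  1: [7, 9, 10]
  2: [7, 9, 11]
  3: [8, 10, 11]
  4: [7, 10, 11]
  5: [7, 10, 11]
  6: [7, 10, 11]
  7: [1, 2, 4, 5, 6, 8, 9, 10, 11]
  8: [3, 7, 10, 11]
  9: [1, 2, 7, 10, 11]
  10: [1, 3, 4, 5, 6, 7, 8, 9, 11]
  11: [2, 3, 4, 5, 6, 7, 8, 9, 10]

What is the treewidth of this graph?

3

A width-3 tree decomposition is:
Bags: B1 = {7, 8, 10, 11}  B2 = {7, 9, 10, 11}  B3 = {6, 7, 10, 11}  B4 = {4, 7, 10, 11}  B5 = {1, 7, 9, 10}  B6 = {3, 8, 10, 11}  B7 = {2, 7, 9, 11}  B8 = {5, 7, 10, 11}
Tree: B1–B2, B1–B3, B2–B4, B2–B5, B1–B6, B2–B7, B1–B8
The largest bag has 4 vertices, giving width 3; this decomposition certifies tw(G) ≤ 3. For the lower bound, the 4 vertices {3, 8, 10, 11} are pairwise adjacent, and any tree decomposition puts a clique entirely inside one bag — forcing width ≥ 3. Therefore the treewidth is 3.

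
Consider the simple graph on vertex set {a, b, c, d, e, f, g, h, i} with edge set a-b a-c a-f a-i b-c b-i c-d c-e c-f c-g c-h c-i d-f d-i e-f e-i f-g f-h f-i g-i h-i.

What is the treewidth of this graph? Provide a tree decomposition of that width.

Each bag holds 4 vertices, so the decomposition has width 3, which upper-bounds the treewidth. On the other hand G contains the 4-clique {c, d, f, i}. A clique must lie in a single bag of any decomposition, so no decomposition can have width below 3. Hence tw(G) = 3 exactly.

Treewidth 3.
Bags: B1 = {c, e, f, i}  B2 = {c, f, h, i}  B3 = {a, c, f, i}  B4 = {a, b, c, i}  B5 = {c, f, g, i}  B6 = {c, d, f, i}
Tree: B1–B2, B2–B3, B3–B4, B2–B5, B3–B6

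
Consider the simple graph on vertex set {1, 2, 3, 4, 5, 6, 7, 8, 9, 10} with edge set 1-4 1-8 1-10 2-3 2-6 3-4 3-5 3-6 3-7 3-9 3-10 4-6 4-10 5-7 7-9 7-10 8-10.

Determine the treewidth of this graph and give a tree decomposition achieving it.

The largest bag has 3 vertices, giving width 2; this decomposition certifies tw(G) ≤ 2. Conversely, {1, 8, 10} is a clique of size 3, and the vertices of any clique must share a bag in every tree decomposition; so some bag has ≥ 3 vertices and tw(G) ≥ 2. Therefore the treewidth is 2.

Treewidth 2.
One optimal decomposition is:
Bags: B1 = {3, 7, 10}  B2 = {3, 7, 9}  B3 = {3, 4, 10}  B4 = {3, 4, 6}  B5 = {1, 4, 10}  B6 = {3, 5, 7}  B7 = {1, 8, 10}  B8 = {2, 3, 6}
Tree: B1–B2, B1–B3, B3–B4, B3–B5, B1–B6, B5–B7, B4–B8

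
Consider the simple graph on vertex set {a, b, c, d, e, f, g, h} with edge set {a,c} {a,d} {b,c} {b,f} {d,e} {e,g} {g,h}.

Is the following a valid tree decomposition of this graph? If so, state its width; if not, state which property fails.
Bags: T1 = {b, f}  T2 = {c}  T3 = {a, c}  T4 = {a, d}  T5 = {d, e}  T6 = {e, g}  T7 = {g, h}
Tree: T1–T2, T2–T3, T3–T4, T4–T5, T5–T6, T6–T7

A tree decomposition must satisfy three properties: every vertex lies in some bag; for every edge, both endpoints lie together in some bag; and for every vertex, the bags containing it form a connected subtree. Here edge (b,c) lies in no bag, so the decomposition is invalid.

No — edge (b,c) lies in no bag.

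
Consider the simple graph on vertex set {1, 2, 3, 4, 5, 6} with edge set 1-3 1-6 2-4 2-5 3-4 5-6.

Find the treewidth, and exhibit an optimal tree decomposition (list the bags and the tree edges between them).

The largest bag has 3 vertices, giving width 2; this decomposition certifies tw(G) ≤ 2. The edges 1–6–5–2–4–3–1 form a cycle, so G is not a tree and its treewidth is at least 2. Hence tw(G) = 2 exactly.

Treewidth 2.
One optimal decomposition is:
Bags: B1 = {1, 5, 6}  B2 = {1, 2, 5}  B3 = {1, 2, 4}  B4 = {1, 3, 4}
Tree: B1–B2, B2–B3, B3–B4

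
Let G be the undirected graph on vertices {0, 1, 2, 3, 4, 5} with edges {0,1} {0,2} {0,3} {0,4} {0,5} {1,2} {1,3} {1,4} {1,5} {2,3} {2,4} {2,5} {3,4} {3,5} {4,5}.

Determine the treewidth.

A width-5 tree decomposition is:
Bags: B1 = {0, 1, 2, 3, 4, 5}
Tree: (single bag)
A single bag containing all 6 vertices is trivially a valid decomposition of width 5. On the other hand G contains the 6-clique {0, 1, 2, 3, 4, 5}. A clique must lie in a single bag of any decomposition, so no decomposition can have width below 5. Therefore the treewidth is 5.

5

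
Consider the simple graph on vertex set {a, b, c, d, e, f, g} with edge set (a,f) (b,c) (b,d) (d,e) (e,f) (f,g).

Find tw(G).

1

A width-1 tree decomposition is:
Bags: B1 = {e, f}  B2 = {d, e}  B3 = {f, g}  B4 = {a, f}  B5 = {b, d}  B6 = {b, c}
Tree: B1–B2, B1–B3, B1–B4, B2–B5, B5–B6
The largest bag has 2 vertices, giving width 1; this decomposition certifies tw(G) ≤ 1. G has an edge, so its treewidth is at least 1. Therefore the treewidth is 1.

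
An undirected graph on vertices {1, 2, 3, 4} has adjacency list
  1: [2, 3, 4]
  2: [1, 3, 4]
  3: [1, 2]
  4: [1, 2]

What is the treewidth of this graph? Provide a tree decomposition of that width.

Treewidth 2.
One optimal decomposition is:
Bags: B1 = {1, 2, 3}  B2 = {1, 2, 4}
Tree: B1–B2

The largest bag has 3 vertices, giving width 2; this decomposition certifies tw(G) ≤ 2. For the lower bound, the 3 vertices {1, 2, 3} are pairwise adjacent, and any tree decomposition puts a clique entirely inside one bag — forcing width ≥ 2. Therefore the treewidth is 2.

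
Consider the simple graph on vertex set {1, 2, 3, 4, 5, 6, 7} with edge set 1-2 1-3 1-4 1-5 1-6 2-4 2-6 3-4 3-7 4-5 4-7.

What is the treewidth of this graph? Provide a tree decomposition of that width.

Treewidth 2.
One such decomposition:
Bags: B1 = {1, 3, 4}  B2 = {1, 2, 4}  B3 = {1, 2, 6}  B4 = {3, 4, 7}  B5 = {1, 4, 5}
Tree: B1–B2, B2–B3, B1–B4, B2–B5

Every bag has size at most 3, so the width is 3 − 1 = 2 and tw(G) ≤ 2. On the other hand G contains the 3-clique {1, 2, 4}. A clique must lie in a single bag of any decomposition, so no decomposition can have width below 2. Hence tw(G) = 2 exactly.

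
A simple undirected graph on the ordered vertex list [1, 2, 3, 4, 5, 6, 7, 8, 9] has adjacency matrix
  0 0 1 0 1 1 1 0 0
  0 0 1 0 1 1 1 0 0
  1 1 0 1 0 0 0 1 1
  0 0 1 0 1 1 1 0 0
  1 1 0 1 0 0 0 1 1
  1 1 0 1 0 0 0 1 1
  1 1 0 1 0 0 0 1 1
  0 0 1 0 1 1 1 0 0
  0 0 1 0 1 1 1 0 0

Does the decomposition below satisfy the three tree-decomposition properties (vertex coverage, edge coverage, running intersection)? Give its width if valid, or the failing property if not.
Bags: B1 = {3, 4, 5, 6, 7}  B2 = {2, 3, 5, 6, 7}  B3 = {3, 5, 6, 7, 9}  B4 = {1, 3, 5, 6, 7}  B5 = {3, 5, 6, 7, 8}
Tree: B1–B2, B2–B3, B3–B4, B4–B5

Yes; width 4.

Checking the three conditions: (i) the bags cover all of {1, 2, 3, 4, 5, 6, 7, 8, 9}; (ii) for each edge, some bag contains both endpoints; (iii) the bags containing any fixed vertex form a subtree. All hold, so the decomposition is valid with width 5 − 1 = 4.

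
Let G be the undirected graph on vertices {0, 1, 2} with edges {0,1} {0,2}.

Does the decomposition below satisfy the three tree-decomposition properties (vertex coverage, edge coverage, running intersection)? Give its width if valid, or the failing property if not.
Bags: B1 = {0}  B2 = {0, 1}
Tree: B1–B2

A tree decomposition must satisfy three properties: every vertex lies in some bag; for every edge, both endpoints lie together in some bag; and for every vertex, the bags containing it form a connected subtree. Here vertex 2 appears in no bag, so the decomposition is invalid.

No — vertex 2 appears in no bag.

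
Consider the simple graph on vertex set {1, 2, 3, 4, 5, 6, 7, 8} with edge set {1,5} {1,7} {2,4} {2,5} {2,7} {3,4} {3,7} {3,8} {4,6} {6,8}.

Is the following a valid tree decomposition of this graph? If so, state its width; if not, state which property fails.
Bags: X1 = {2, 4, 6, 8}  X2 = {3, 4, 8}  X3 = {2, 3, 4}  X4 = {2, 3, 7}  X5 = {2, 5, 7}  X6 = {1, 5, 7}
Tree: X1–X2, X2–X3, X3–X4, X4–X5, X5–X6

No — bags containing vertex 2 are not connected in the tree.

A tree decomposition must satisfy three properties: every vertex lies in some bag; for every edge, both endpoints lie together in some bag; and for every vertex, the bags containing it form a connected subtree. Here bags containing vertex 2 are not connected in the tree, so the decomposition is invalid.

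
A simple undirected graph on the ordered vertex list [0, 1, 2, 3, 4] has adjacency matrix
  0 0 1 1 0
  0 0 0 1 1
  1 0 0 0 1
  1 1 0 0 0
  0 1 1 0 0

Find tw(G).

A width-2 tree decomposition is:
Bags: B1 = {0, 1, 3}  B2 = {0, 1, 2}  B3 = {1, 2, 4}
Tree: B1–B2, B2–B3
Each bag holds 3 vertices, so the decomposition has width 2, which upper-bounds the treewidth. The edges 1–3–0–2–4–1 form a cycle, so G is not a tree and its treewidth is at least 2. Combining the bounds, tw(G) = 2.

2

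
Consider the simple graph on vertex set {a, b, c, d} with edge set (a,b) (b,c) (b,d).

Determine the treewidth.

A width-1 tree decomposition is:
Bags: B1 = {b, c}  B2 = {b, d}  B3 = {a, b}
Tree: B1–B2, B2–B3
The largest bag has 2 vertices, giving width 1; this decomposition certifies tw(G) ≤ 1. G has an edge, so its treewidth is at least 1. Therefore the treewidth is 1.

1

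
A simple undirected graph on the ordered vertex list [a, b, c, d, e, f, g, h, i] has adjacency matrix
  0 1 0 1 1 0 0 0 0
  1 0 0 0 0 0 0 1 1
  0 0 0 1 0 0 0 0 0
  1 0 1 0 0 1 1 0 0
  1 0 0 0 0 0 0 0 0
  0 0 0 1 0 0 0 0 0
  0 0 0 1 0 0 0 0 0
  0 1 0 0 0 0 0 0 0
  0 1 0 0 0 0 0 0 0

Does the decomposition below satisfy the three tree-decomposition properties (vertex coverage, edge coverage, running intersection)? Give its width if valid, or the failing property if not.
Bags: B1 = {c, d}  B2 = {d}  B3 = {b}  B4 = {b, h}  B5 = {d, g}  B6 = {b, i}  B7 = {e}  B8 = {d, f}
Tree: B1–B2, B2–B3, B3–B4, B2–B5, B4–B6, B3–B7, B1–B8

A tree decomposition must satisfy three properties: every vertex lies in some bag; for every edge, both endpoints lie together in some bag; and for every vertex, the bags containing it form a connected subtree. Here vertex a appears in no bag, so the decomposition is invalid.

No — vertex a appears in no bag.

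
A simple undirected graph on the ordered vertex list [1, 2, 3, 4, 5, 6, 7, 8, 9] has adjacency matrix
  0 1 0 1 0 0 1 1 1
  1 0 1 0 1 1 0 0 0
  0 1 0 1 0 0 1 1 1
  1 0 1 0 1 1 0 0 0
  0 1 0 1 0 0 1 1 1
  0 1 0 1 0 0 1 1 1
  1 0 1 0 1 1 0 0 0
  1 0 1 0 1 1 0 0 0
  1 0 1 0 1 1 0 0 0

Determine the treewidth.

4

A width-4 tree decomposition is:
Bags: B1 = {1, 2, 3, 5, 6}  B2 = {1, 3, 4, 5, 6}  B3 = {1, 3, 5, 6, 7}  B4 = {1, 3, 5, 6, 9}  B5 = {1, 3, 5, 6, 8}
Tree: B1–B2, B2–B3, B3–B4, B4–B5
Each bag holds 5 vertices, so the decomposition has width 4, which upper-bounds the treewidth. For the lower bound: the 5 vertex sets {2,6}, {3,4}, {1,7}, {5}, {9} are disjoint, each induces a connected subgraph, and every pair is joined by at least one edge of G. Contracting each set to a single vertex therefore yields K_{5} as a minor, and since treewidth is minor-monotone, tw(G) ≥ tw(K_{5}) = 4. Therefore the treewidth is 4.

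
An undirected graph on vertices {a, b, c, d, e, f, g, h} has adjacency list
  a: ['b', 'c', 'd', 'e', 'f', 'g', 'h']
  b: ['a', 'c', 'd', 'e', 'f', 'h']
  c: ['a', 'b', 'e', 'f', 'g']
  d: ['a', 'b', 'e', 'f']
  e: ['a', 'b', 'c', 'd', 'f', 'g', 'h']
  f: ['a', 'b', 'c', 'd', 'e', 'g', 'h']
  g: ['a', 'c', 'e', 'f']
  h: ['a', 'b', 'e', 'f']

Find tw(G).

4

A width-4 tree decomposition is:
Bags: B1 = {a, b, e, f, h}  B2 = {a, b, c, e, f}  B3 = {a, b, d, e, f}  B4 = {a, c, e, f, g}
Tree: B1–B2, B2–B3, B2–B4
Each bag holds 5 vertices, so the decomposition has width 4, which upper-bounds the treewidth. Conversely, {a, c, e, f, g} is a clique of size 5, and the vertices of any clique must share a bag in every tree decomposition; so some bag has ≥ 5 vertices and tw(G) ≥ 4. Therefore the treewidth is 4.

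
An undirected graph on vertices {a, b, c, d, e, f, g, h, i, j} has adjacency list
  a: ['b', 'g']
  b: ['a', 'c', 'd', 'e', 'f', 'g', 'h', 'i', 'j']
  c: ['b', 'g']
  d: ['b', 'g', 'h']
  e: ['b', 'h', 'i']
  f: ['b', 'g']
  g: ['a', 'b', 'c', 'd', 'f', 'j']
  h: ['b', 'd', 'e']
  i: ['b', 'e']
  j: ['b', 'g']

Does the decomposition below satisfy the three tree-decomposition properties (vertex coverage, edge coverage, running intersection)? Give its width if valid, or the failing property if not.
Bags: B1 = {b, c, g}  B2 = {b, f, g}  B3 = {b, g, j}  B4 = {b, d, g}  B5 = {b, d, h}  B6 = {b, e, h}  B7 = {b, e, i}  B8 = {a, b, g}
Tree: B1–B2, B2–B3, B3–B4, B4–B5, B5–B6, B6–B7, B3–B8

Vertex coverage: the bags together contain {a, b, c, d, e, f, g, h, i, j}, the full vertex set. Edge coverage: each edge of G has both endpoints in at least one bag. Running intersection: for every vertex, the bags containing it form a connected subtree. All three properties hold, so this is a valid tree decomposition of width max|bag| − 1 = 2, and hence tw(G) ≤ 2.

Yes; width 2.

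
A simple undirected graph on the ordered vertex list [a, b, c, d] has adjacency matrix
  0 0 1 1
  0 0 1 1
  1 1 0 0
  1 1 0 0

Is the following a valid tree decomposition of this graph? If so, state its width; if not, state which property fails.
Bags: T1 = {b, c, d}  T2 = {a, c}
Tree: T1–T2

A tree decomposition must satisfy three properties: every vertex lies in some bag; for every edge, both endpoints lie together in some bag; and for every vertex, the bags containing it form a connected subtree. Here edge (d,a) lies in no bag, so the decomposition is invalid.

No — edge (d,a) lies in no bag.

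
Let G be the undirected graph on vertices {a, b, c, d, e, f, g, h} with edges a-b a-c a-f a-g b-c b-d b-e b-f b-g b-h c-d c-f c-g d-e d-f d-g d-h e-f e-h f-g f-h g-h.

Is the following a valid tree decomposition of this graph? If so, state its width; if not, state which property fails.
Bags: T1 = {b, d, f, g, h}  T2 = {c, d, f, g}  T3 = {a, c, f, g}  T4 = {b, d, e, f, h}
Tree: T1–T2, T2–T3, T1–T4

A tree decomposition must satisfy three properties: every vertex lies in some bag; for every edge, both endpoints lie together in some bag; and for every vertex, the bags containing it form a connected subtree. Here edge (b,c) lies in no bag, so the decomposition is invalid.

No — edge (b,c) lies in no bag.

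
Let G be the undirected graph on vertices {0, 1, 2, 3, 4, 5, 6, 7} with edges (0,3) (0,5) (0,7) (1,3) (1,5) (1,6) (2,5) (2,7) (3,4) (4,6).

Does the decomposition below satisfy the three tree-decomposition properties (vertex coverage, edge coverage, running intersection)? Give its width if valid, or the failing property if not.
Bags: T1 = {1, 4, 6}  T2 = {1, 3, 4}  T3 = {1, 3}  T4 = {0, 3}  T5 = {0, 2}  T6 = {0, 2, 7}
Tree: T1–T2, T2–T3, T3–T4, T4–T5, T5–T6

No — vertex 5 appears in no bag.

A tree decomposition must satisfy three properties: every vertex lies in some bag; for every edge, both endpoints lie together in some bag; and for every vertex, the bags containing it form a connected subtree. Here vertex 5 appears in no bag, so the decomposition is invalid.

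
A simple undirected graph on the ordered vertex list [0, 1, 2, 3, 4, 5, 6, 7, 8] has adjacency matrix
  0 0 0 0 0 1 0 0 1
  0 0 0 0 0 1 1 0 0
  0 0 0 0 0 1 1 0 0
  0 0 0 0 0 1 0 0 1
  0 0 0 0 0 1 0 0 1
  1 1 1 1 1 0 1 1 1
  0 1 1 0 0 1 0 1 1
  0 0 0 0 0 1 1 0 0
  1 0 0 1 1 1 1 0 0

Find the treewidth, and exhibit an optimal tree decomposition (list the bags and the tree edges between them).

Treewidth 2.
One such decomposition:
Bags: B1 = {1, 5, 6}  B2 = {5, 6, 8}  B3 = {4, 5, 8}  B4 = {0, 5, 8}  B5 = {3, 5, 8}  B6 = {2, 5, 6}  B7 = {5, 6, 7}
Tree: B1–B2, B2–B3, B2–B4, B3–B5, B2–B6, B6–B7

Each bag holds 3 vertices, so the decomposition has width 2, which upper-bounds the treewidth. Conversely, {0, 5, 8} is a clique of size 3, and the vertices of any clique must share a bag in every tree decomposition; so some bag has ≥ 3 vertices and tw(G) ≥ 2. Hence tw(G) = 2 exactly.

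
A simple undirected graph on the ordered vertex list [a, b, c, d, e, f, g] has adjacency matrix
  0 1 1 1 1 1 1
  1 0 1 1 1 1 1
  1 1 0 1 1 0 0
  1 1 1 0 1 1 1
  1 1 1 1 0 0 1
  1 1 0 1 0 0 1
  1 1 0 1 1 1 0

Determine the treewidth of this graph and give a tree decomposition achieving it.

The largest bag has 5 vertices, giving width 4; this decomposition certifies tw(G) ≤ 4. On the other hand G contains the 5-clique {a, b, d, e, g}. A clique must lie in a single bag of any decomposition, so no decomposition can have width below 4. The upper and lower bounds meet at 4, so that is the treewidth.

Treewidth 4.
Bags: B1 = {a, b, d, e, g}  B2 = {a, b, d, f, g}  B3 = {a, b, c, d, e}
Tree: B1–B2, B1–B3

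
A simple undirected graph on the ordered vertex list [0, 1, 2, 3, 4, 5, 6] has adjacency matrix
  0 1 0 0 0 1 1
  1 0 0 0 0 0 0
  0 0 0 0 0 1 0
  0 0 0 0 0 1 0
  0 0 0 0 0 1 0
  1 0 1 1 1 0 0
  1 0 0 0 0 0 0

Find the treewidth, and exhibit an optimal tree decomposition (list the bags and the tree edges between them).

Each bag holds 2 vertices, so the decomposition has width 1, which upper-bounds the treewidth. Since G has at least one edge (e.g. 5–0), it is not an edgeless graph, so tw(G) ≥ 1. Therefore the treewidth is 1.

Treewidth 1.
Bags: B1 = {0, 5}  B2 = {2, 5}  B3 = {0, 6}  B4 = {0, 1}  B5 = {4, 5}  B6 = {3, 5}
Tree: B1–B2, B1–B3, B1–B4, B2–B5, B1–B6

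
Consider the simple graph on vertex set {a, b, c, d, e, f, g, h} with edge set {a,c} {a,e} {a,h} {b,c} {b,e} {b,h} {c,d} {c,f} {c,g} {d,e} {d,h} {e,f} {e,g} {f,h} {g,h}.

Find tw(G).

3

A width-3 tree decomposition is:
Bags: B1 = {a, c, e, h}  B2 = {c, e, g, h}  B3 = {c, e, f, h}  B4 = {c, d, e, h}  B5 = {b, c, e, h}
Tree: B1–B2, B2–B3, B3–B4, B4–B5
The largest bag has 4 vertices, giving width 3; this decomposition certifies tw(G) ≤ 3. For the lower bound: the 4 vertex sets {a,h}, {c,g}, {e}, {f} are disjoint, each induces a connected subgraph, and every pair is joined by at least one edge of G. Contracting each set to a single vertex therefore yields K_{4} as a minor, and since treewidth is minor-monotone, tw(G) ≥ tw(K_{4}) = 3. Therefore the treewidth is 3.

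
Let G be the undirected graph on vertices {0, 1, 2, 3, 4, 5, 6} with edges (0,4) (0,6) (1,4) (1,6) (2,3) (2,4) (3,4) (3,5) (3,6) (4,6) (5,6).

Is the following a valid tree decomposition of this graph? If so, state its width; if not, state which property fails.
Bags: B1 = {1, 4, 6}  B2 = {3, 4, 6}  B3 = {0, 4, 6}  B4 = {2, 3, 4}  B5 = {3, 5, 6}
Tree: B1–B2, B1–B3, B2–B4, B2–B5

Yes; width 2.

Vertex coverage: the bags together contain {0, 1, 2, 3, 4, 5, 6}, the full vertex set. Edge coverage: each edge of G has both endpoints in at least one bag. Running intersection: for every vertex, the bags containing it form a connected subtree. All three properties hold, so this is a valid tree decomposition of width max|bag| − 1 = 2, and hence tw(G) ≤ 2.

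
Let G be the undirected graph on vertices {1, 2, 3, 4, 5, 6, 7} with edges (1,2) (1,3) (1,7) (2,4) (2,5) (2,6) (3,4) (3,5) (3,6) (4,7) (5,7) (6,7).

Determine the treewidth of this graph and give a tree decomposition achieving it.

Treewidth 3.
One optimal decomposition is:
Bags: B1 = {2, 3, 5, 7}  B2 = {2, 3, 6, 7}  B3 = {2, 3, 4, 7}  B4 = {1, 2, 3, 7}
Tree: B1–B2, B2–B3, B3–B4

The largest bag has 4 vertices, giving width 3; this decomposition certifies tw(G) ≤ 3. For the lower bound: the 4 vertex sets {3,5}, {6,7}, {2}, {4} are disjoint, each induces a connected subgraph, and every pair is joined by at least one edge of G. Contracting each set to a single vertex therefore yields K_{4} as a minor, and since treewidth is minor-monotone, tw(G) ≥ tw(K_{4}) = 3. Therefore the treewidth is 3.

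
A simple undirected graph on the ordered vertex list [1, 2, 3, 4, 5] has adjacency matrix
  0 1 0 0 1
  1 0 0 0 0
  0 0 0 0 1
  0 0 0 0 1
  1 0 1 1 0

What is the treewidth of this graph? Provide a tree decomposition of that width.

Treewidth 1.
One optimal decomposition is:
Bags: B1 = {1, 5}  B2 = {1, 2}  B3 = {4, 5}  B4 = {3, 5}
Tree: B1–B2, B1–B3, B3–B4

Every bag has size at most 2, so the width is 2 − 1 = 1 and tw(G) ≤ 1. Any graph with an edge has treewidth ≥ 1, and G has the edge 1–5. Therefore the treewidth is 1.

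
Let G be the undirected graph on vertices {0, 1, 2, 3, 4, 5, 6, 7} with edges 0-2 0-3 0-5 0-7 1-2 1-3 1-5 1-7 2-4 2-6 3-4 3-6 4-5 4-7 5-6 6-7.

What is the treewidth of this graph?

4

A width-4 tree decomposition is:
Bags: B1 = {0, 2, 3, 5, 7}  B2 = {2, 3, 5, 6, 7}  B3 = {2, 3, 4, 5, 7}  B4 = {1, 2, 3, 5, 7}
Tree: B1–B2, B2–B3, B3–B4
Each bag holds 5 vertices, so the decomposition has width 4, which upper-bounds the treewidth. For the lower bound: the 5 vertex sets {0,5}, {6,7}, {3,4}, {2}, {1} are disjoint, each induces a connected subgraph, and every pair is joined by at least one edge of G. Contracting each set to a single vertex therefore yields K_{5} as a minor, and since treewidth is minor-monotone, tw(G) ≥ tw(K_{5}) = 4. Therefore the treewidth is 4.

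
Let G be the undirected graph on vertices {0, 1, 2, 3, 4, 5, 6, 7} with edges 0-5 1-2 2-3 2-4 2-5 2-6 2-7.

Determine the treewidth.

1

A width-1 tree decomposition is:
Bags: B1 = {2, 4}  B2 = {2, 7}  B3 = {2, 5}  B4 = {1, 2}  B5 = {0, 5}  B6 = {2, 3}  B7 = {2, 6}
Tree: B1–B2, B2–B3, B2–B4, B3–B5, B2–B6, B1–B7
Each bag holds 2 vertices, so the decomposition has width 1, which upper-bounds the treewidth. Since G has at least one edge (e.g. 4–2), it is not an edgeless graph, so tw(G) ≥ 1. Combining the bounds, tw(G) = 1.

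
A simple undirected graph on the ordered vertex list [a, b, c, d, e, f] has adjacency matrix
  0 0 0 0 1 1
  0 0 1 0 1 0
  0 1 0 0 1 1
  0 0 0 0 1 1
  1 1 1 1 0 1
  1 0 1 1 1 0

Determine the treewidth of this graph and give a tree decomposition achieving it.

Treewidth 2.
Bags: B1 = {a, e, f}  B2 = {c, e, f}  B3 = {d, e, f}  B4 = {b, c, e}
Tree: B1–B2, B2–B3, B2–B4

Each bag holds 3 vertices, so the decomposition has width 2, which upper-bounds the treewidth. Conversely, {d, e, f} is a clique of size 3, and the vertices of any clique must share a bag in every tree decomposition; so some bag has ≥ 3 vertices and tw(G) ≥ 2. Hence tw(G) = 2 exactly.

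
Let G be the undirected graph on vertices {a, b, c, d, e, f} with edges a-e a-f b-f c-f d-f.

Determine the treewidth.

1

A width-1 tree decomposition is:
Bags: B1 = {d, f}  B2 = {c, f}  B3 = {b, f}  B4 = {a, f}  B5 = {a, e}
Tree: B1–B2, B1–B3, B3–B4, B4–B5
Every bag has size at most 2, so the width is 2 − 1 = 1 and tw(G) ≤ 1. G has an edge, so its treewidth is at least 1. Hence tw(G) = 1 exactly.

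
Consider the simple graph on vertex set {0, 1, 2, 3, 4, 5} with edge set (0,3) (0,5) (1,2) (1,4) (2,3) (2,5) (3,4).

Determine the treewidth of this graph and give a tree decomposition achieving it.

Treewidth 2.
Bags: B1 = {1, 2, 4}  B2 = {2, 3, 4}  B3 = {2, 3, 5}  B4 = {0, 3, 5}
Tree: B1–B2, B2–B3, B3–B4

Each bag holds 3 vertices, so the decomposition has width 2, which upper-bounds the treewidth. For the lower bound, G contains the cycle 1–4–3–2–1, so G is not a forest; only forests have treewidth ≤ 1, hence tw(G) ≥ 2. The upper and lower bounds meet at 2, so that is the treewidth.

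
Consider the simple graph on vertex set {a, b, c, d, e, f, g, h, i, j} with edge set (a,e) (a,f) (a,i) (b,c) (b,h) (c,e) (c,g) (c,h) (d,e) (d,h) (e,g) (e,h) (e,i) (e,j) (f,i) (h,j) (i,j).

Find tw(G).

A width-2 tree decomposition is:
Bags: B1 = {e, i, j}  B2 = {e, h, j}  B3 = {d, e, h}  B4 = {a, e, i}  B5 = {a, f, i}  B6 = {c, e, h}  B7 = {c, e, g}  B8 = {b, c, h}
Tree: B1–B2, B2–B3, B1–B4, B4–B5, B3–B6, B6–B7, B6–B8
Every bag has size at most 3, so the width is 3 − 1 = 2 and tw(G) ≤ 2. For the lower bound, the 3 vertices {c, e, g} are pairwise adjacent, and any tree decomposition puts a clique entirely inside one bag — forcing width ≥ 2. Combining the bounds, tw(G) = 2.

2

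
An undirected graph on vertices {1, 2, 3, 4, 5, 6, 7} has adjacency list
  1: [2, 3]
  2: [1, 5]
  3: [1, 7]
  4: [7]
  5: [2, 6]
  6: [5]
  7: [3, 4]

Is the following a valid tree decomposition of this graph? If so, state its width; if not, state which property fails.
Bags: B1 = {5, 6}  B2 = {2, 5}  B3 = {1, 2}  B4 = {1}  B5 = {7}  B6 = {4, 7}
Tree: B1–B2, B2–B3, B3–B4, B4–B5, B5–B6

A tree decomposition must satisfy three properties: every vertex lies in some bag; for every edge, both endpoints lie together in some bag; and for every vertex, the bags containing it form a connected subtree. Here vertex 3 appears in no bag, so the decomposition is invalid.

No — vertex 3 appears in no bag.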